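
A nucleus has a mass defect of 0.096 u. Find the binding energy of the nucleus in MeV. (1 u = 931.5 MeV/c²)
B.E. = Δm × 931.5 = 89.42 MeV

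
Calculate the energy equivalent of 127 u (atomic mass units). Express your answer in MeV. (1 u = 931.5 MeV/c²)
E = mc² = 1.183e5 MeV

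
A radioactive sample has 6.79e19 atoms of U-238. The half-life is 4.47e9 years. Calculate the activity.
A = λN = 1.053e10 decays/year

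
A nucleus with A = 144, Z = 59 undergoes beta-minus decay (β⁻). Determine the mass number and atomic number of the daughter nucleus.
Daughter: A = 144, Z = 60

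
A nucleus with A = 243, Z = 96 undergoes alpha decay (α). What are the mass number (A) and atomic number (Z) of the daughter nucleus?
Daughter: A = 239, Z = 94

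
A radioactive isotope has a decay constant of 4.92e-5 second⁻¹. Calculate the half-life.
t½ = ln(2)/λ = 14090 seconds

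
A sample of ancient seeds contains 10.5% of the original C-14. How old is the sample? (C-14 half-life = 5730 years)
Age = t½ × log₂(1/ratio) = 18630 years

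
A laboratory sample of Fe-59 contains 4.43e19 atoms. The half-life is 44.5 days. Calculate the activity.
A = λN = 6.9e17 decays/day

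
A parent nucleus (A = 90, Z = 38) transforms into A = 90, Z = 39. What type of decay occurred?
ΔA = 0, ΔZ = +1 ⇒ beta-minus decay (β⁻)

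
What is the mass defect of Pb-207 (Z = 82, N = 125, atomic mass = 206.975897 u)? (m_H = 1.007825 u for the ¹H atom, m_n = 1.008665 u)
Δm = Z·m_H + N·m_n − M = 1.749 u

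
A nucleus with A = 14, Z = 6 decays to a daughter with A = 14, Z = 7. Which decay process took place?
ΔA = 0, ΔZ = +1 ⇒ beta-minus decay (β⁻)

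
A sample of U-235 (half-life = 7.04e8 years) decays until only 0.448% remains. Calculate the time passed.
t = t½ × log₂(N₀/N) = 5.493e9 years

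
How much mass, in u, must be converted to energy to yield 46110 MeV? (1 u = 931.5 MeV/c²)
m = E/c² = 49.5 u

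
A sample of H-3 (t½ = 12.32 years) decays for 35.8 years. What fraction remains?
N/N₀ = (1/2)^(t/t½) = 0.1334 = 13.3%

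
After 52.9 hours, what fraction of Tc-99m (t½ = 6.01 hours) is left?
N/N₀ = (1/2)^(t/t½) = 0.00224 = 0.224%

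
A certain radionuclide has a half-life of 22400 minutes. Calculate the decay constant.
λ = ln(2)/t½ = 3.094e-5 minute⁻¹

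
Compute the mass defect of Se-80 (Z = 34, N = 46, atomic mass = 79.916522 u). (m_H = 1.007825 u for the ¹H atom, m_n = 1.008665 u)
Δm = Z·m_H + N·m_n − M = 0.7481 u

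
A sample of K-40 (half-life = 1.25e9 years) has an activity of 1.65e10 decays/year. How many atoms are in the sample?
N = A/λ = 2.976e19 atoms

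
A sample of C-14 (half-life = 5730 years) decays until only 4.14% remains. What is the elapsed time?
t = t½ × log₂(N₀/N) = 26320 years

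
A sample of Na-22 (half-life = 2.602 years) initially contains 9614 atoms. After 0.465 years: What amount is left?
N = N₀(1/2)^(t/t½) = 8494 atoms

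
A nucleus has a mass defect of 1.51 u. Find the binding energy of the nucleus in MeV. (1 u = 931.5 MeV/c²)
B.E. = Δm × 931.5 = 1407 MeV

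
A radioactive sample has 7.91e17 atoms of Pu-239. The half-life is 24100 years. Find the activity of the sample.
A = λN = 2.275e13 decays/year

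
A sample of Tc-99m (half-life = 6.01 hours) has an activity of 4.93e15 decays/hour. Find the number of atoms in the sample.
N = A/λ = 4.275e16 atoms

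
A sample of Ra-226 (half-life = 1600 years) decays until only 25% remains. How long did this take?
t = t½ × log₂(N₀/N) = 3200 years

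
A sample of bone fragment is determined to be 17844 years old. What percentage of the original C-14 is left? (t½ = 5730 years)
N/N₀ = (1/2)^(t/t½) = 0.1155 = 11.5%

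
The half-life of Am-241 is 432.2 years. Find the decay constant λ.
λ = ln(2)/t½ = 0.001604 year⁻¹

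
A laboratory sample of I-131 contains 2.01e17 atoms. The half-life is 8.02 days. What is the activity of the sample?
A = λN = 1.737e16 decays/day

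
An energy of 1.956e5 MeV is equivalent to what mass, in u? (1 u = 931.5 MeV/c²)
m = E/c² = 210 u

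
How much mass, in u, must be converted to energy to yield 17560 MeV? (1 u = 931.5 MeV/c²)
m = E/c² = 18.85 u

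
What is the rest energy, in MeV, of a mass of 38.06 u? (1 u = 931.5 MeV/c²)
E = mc² = 35450 MeV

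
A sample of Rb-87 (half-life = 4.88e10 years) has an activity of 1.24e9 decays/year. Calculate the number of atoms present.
N = A/λ = 8.73e19 atoms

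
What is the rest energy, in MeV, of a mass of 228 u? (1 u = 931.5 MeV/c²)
E = mc² = 2.124e5 MeV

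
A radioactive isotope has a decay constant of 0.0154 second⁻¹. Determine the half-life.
t½ = ln(2)/λ = 45.01 seconds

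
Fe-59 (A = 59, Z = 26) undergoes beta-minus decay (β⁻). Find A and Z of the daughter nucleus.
Daughter: A = 59, Z = 27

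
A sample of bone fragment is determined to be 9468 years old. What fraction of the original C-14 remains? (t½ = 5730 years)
N/N₀ = (1/2)^(t/t½) = 0.3181 = 31.8%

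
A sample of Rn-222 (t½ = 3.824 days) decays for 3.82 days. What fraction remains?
N/N₀ = (1/2)^(t/t½) = 0.5004 = 50%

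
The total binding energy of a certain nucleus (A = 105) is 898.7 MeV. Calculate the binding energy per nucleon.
B.E./A = 898.7/105 = 8.559 MeV/nucleon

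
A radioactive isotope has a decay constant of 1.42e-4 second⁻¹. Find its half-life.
t½ = ln(2)/λ = 4881 seconds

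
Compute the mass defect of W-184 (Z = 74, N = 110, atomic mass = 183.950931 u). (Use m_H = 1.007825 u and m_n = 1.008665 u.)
Δm = Z·m_H + N·m_n − M = 1.581 u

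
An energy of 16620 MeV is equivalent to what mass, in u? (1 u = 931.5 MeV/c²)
m = E/c² = 17.84 u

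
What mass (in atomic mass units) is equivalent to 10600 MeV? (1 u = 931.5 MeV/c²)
m = E/c² = 11.38 u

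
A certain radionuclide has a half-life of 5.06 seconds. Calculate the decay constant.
λ = ln(2)/t½ = 0.137 second⁻¹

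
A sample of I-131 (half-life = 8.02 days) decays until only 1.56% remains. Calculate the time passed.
t = t½ × log₂(N₀/N) = 48.14 days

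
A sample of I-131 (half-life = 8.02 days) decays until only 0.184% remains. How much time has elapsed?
t = t½ × log₂(N₀/N) = 72.87 days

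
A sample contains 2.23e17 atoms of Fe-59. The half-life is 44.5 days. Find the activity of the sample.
A = λN = 3.474e15 decays/day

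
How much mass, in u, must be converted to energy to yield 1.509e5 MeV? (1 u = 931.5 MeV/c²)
m = E/c² = 162 u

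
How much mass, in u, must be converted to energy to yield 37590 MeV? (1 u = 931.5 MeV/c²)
m = E/c² = 40.35 u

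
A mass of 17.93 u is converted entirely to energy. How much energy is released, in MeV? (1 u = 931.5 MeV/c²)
E = mc² = 16700 MeV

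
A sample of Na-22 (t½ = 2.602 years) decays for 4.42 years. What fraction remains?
N/N₀ = (1/2)^(t/t½) = 0.3081 = 30.8%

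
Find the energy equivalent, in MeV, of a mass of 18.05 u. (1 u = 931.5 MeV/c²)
E = mc² = 16810 MeV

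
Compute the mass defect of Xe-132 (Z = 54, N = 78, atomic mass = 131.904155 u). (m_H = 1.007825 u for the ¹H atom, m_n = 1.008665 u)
Δm = Z·m_H + N·m_n − M = 1.194 u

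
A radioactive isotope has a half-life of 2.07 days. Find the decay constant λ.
λ = ln(2)/t½ = 0.3349 day⁻¹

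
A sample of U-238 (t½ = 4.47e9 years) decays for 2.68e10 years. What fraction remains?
N/N₀ = (1/2)^(t/t½) = 0.01567 = 1.57%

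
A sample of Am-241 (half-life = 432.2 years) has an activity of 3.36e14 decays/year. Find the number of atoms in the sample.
N = A/λ = 2.095e17 atoms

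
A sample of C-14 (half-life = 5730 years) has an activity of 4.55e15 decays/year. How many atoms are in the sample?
N = A/λ = 3.761e19 atoms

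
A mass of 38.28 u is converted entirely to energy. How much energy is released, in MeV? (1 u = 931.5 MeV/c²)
E = mc² = 35660 MeV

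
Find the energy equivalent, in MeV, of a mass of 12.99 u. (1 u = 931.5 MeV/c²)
E = mc² = 12100 MeV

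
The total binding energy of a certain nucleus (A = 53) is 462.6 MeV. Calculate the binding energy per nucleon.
B.E./A = 462.6/53 = 8.728 MeV/nucleon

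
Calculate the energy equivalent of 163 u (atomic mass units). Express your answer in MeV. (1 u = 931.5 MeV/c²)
E = mc² = 1.518e5 MeV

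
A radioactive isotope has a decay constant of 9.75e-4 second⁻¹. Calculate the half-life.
t½ = ln(2)/λ = 710.9 seconds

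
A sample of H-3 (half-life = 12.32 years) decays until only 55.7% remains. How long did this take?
t = t½ × log₂(N₀/N) = 10.4 years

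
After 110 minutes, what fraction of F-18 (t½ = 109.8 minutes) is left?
N/N₀ = (1/2)^(t/t½) = 0.4994 = 49.9%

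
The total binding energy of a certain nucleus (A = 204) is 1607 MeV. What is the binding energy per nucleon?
B.E./A = 1607/204 = 7.877 MeV/nucleon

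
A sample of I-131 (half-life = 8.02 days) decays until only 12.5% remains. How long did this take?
t = t½ × log₂(N₀/N) = 24.06 days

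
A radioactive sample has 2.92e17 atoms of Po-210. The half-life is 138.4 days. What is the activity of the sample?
A = λN = 1.462e15 decays/day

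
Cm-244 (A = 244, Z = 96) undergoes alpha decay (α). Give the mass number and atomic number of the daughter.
Daughter: A = 240, Z = 94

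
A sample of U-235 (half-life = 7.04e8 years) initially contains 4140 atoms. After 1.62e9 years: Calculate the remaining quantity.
N = N₀(1/2)^(t/t½) = 840 atoms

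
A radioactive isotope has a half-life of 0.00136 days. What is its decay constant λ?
λ = ln(2)/t½ = 509.7 day⁻¹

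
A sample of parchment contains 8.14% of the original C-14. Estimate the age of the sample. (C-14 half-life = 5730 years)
Age = t½ × log₂(1/ratio) = 20740 years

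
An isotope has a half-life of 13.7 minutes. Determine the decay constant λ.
λ = ln(2)/t½ = 0.05059 minute⁻¹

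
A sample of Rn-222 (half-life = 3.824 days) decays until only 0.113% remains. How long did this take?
t = t½ × log₂(N₀/N) = 37.43 days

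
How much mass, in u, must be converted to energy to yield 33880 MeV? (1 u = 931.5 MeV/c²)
m = E/c² = 36.37 u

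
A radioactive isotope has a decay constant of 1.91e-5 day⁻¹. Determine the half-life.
t½ = ln(2)/λ = 36290 days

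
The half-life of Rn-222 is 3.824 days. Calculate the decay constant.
λ = ln(2)/t½ = 0.1813 day⁻¹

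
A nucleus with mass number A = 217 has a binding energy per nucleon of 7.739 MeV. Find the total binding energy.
B.E. = 7.739 × 217 = 1679 MeV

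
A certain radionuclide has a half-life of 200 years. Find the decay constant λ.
λ = ln(2)/t½ = 0.003466 year⁻¹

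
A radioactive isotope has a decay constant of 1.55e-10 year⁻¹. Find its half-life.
t½ = ln(2)/λ = 4.472e9 years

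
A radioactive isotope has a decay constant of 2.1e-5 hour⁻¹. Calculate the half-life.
t½ = ln(2)/λ = 33010 hours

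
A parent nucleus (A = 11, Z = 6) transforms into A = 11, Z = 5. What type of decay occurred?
ΔA = 0, ΔZ = -1 ⇒ beta-plus decay (β⁺) or electron capture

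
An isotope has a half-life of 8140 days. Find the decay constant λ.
λ = ln(2)/t½ = 8.515e-5 day⁻¹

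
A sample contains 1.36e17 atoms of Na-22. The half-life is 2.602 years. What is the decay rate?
A = λN = 3.623e16 decays/year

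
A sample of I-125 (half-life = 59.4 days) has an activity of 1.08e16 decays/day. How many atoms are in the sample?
N = A/λ = 9.255e17 atoms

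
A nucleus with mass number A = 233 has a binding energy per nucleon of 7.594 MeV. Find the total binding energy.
B.E. = 7.594 × 233 = 1769 MeV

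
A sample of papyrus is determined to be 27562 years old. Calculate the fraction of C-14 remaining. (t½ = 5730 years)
N/N₀ = (1/2)^(t/t½) = 0.03565 = 3.56%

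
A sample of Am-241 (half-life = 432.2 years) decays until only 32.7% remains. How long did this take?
t = t½ × log₂(N₀/N) = 697 years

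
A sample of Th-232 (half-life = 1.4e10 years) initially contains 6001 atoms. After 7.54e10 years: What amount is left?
N = N₀(1/2)^(t/t½) = 143.5 atoms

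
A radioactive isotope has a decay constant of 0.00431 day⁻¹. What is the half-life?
t½ = ln(2)/λ = 160.8 days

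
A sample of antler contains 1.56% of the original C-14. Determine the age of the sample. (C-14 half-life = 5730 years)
Age = t½ × log₂(1/ratio) = 34390 years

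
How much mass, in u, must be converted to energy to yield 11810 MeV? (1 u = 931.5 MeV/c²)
m = E/c² = 12.68 u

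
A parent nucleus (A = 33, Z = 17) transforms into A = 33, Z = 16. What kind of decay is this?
ΔA = 0, ΔZ = -1 ⇒ beta-plus decay (β⁺) or electron capture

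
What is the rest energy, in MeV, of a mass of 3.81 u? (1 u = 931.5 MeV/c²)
E = mc² = 3549 MeV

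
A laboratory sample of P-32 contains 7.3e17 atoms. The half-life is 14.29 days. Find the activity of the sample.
A = λN = 3.541e16 decays/day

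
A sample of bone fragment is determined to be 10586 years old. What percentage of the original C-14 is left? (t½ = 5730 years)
N/N₀ = (1/2)^(t/t½) = 0.2779 = 27.8%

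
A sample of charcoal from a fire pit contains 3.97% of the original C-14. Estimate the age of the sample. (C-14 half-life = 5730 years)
Age = t½ × log₂(1/ratio) = 26670 years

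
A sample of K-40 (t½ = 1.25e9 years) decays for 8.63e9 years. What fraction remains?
N/N₀ = (1/2)^(t/t½) = 0.00835 = 0.835%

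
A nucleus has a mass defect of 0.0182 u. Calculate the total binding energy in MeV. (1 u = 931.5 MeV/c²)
B.E. = Δm × 931.5 = 16.95 MeV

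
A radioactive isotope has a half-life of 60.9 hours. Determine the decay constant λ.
λ = ln(2)/t½ = 0.01138 hour⁻¹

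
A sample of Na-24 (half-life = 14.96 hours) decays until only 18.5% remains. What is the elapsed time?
t = t½ × log₂(N₀/N) = 36.42 hours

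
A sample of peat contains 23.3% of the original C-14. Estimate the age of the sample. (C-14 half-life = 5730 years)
Age = t½ × log₂(1/ratio) = 12040 years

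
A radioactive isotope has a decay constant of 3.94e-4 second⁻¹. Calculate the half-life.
t½ = ln(2)/λ = 1759 seconds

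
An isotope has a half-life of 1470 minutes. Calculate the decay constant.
λ = ln(2)/t½ = 4.715e-4 minute⁻¹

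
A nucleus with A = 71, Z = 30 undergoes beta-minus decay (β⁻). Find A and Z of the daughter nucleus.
Daughter: A = 71, Z = 31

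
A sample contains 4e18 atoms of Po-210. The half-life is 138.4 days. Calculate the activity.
A = λN = 2.003e16 decays/day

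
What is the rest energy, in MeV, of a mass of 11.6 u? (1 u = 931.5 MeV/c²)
E = mc² = 10810 MeV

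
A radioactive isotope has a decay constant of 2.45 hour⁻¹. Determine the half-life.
t½ = ln(2)/λ = 0.2829 hours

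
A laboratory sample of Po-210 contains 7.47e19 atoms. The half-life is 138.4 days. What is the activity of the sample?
A = λN = 3.741e17 decays/day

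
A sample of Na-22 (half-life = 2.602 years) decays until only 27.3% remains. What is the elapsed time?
t = t½ × log₂(N₀/N) = 4.874 years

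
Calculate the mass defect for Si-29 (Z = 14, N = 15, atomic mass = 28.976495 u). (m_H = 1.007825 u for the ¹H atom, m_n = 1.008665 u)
Δm = Z·m_H + N·m_n − M = 0.263 u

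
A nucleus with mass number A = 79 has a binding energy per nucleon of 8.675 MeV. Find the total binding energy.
B.E. = 8.675 × 79 = 685.3 MeV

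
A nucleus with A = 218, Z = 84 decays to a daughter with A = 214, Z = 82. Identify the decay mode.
ΔA = -4, ΔZ = -2 ⇒ alpha decay (α)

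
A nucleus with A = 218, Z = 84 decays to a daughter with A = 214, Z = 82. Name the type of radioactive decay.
ΔA = -4, ΔZ = -2 ⇒ alpha decay (α)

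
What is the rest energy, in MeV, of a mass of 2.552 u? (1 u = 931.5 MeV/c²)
E = mc² = 2377 MeV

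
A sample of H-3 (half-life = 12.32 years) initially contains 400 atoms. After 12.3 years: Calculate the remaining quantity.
N = N₀(1/2)^(t/t½) = 200.2 atoms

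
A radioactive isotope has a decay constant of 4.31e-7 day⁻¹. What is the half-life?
t½ = ln(2)/λ = 1.608e6 days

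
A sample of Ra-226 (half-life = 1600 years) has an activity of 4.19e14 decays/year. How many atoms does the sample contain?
N = A/λ = 9.672e17 atoms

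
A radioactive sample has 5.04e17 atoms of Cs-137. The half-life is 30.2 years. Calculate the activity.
A = λN = 1.157e16 decays/year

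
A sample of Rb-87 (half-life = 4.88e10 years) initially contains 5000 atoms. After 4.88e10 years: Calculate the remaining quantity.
N = N₀(1/2)^(t/t½) = 2500 atoms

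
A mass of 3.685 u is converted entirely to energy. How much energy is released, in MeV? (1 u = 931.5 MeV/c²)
E = mc² = 3433 MeV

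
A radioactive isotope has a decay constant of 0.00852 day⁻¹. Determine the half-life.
t½ = ln(2)/λ = 81.36 days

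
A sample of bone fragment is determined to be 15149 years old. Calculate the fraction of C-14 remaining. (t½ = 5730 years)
N/N₀ = (1/2)^(t/t½) = 0.16 = 16%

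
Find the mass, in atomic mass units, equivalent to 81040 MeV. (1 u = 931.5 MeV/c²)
m = E/c² = 87 u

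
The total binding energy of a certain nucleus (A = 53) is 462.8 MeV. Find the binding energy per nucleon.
B.E./A = 462.8/53 = 8.732 MeV/nucleon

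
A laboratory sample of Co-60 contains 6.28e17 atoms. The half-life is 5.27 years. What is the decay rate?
A = λN = 8.26e16 decays/year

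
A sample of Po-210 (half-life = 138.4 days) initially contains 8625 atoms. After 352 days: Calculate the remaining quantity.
N = N₀(1/2)^(t/t½) = 1480 atoms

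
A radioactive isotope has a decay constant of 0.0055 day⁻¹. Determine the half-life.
t½ = ln(2)/λ = 126 days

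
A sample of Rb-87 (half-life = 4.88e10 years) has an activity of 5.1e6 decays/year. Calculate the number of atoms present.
N = A/λ = 3.591e17 atoms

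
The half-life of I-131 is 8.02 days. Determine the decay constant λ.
λ = ln(2)/t½ = 0.08643 day⁻¹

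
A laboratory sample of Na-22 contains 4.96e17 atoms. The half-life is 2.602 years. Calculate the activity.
A = λN = 1.321e17 decays/year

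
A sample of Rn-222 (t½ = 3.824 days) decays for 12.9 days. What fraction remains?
N/N₀ = (1/2)^(t/t½) = 0.09649 = 9.65%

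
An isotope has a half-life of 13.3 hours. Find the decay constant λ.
λ = ln(2)/t½ = 0.05212 hour⁻¹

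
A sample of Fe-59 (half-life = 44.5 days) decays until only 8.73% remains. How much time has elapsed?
t = t½ × log₂(N₀/N) = 156.5 days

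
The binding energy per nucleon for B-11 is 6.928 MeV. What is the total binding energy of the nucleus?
B.E. = 6.928 × 11 = 76.21 MeV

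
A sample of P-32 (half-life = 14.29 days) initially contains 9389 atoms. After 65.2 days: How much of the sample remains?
N = N₀(1/2)^(t/t½) = 397.3 atoms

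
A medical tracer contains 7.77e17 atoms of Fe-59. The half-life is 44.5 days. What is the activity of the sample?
A = λN = 1.21e16 decays/day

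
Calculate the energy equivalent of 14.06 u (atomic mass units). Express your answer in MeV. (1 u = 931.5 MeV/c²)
E = mc² = 13100 MeV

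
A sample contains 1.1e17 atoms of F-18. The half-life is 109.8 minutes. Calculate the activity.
A = λN = 6.944e14 decays/minute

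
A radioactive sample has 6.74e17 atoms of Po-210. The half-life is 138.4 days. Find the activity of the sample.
A = λN = 3.376e15 decays/day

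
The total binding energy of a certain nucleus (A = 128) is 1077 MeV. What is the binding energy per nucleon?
B.E./A = 1077/128 = 8.414 MeV/nucleon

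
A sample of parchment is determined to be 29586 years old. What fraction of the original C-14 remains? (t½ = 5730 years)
N/N₀ = (1/2)^(t/t½) = 0.0279 = 2.79%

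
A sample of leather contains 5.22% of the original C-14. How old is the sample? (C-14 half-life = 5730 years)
Age = t½ × log₂(1/ratio) = 24410 years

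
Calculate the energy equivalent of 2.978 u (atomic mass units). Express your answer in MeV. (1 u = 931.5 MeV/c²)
E = mc² = 2774 MeV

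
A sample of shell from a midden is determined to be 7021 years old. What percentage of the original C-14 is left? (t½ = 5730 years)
N/N₀ = (1/2)^(t/t½) = 0.4277 = 42.8%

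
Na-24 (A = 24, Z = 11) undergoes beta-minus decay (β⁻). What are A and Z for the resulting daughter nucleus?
Daughter: A = 24, Z = 12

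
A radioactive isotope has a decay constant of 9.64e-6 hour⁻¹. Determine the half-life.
t½ = ln(2)/λ = 71900 hours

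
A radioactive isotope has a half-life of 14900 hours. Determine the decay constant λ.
λ = ln(2)/t½ = 4.652e-5 hour⁻¹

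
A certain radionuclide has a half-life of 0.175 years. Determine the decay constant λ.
λ = ln(2)/t½ = 3.961 year⁻¹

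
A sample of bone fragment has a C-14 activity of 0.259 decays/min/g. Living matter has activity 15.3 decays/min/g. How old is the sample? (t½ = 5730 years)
Age = t½ × log₂(A₀/A) = 33720 years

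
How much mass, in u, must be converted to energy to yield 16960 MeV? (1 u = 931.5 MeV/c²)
m = E/c² = 18.21 u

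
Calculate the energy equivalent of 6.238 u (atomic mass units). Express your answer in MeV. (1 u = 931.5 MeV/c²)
E = mc² = 5811 MeV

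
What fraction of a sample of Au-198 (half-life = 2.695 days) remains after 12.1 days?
N/N₀ = (1/2)^(t/t½) = 0.04451 = 4.45%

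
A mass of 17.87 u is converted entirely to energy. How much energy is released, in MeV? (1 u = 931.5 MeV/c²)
E = mc² = 16650 MeV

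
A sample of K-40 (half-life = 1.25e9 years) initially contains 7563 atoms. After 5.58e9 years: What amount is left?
N = N₀(1/2)^(t/t½) = 342.7 atoms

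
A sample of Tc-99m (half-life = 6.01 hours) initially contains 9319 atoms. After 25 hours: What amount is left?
N = N₀(1/2)^(t/t½) = 521.4 atoms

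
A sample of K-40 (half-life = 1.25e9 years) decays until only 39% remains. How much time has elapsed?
t = t½ × log₂(N₀/N) = 1.698e9 years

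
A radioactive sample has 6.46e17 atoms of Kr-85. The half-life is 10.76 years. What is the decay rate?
A = λN = 4.161e16 decays/year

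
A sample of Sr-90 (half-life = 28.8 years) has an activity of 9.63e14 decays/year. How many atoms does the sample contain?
N = A/λ = 4.001e16 atoms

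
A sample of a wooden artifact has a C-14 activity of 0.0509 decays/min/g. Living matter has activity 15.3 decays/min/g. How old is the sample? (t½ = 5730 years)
Age = t½ × log₂(A₀/A) = 47170 years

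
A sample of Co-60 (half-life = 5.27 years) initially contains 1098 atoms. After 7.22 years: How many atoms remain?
N = N₀(1/2)^(t/t½) = 424.8 atoms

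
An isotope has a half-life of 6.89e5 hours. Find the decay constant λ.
λ = ln(2)/t½ = 1.006e-6 hour⁻¹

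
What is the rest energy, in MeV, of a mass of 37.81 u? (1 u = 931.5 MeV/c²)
E = mc² = 35220 MeV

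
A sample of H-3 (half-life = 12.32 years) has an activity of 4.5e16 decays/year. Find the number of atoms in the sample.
N = A/λ = 7.998e17 atoms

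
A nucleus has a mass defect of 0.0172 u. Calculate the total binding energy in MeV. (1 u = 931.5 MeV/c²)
B.E. = Δm × 931.5 = 16.02 MeV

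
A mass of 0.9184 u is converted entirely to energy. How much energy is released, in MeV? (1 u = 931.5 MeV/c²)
E = mc² = 855.5 MeV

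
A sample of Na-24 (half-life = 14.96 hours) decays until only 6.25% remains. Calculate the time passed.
t = t½ × log₂(N₀/N) = 59.84 hours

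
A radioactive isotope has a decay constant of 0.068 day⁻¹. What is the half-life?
t½ = ln(2)/λ = 10.19 days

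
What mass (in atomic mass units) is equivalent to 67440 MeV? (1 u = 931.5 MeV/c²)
m = E/c² = 72.4 u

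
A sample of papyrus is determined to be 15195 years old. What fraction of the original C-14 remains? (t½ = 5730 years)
N/N₀ = (1/2)^(t/t½) = 0.1591 = 15.9%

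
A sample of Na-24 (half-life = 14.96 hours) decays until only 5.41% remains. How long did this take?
t = t½ × log₂(N₀/N) = 62.96 hours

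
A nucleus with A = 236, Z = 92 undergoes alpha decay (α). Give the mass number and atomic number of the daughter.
Daughter: A = 232, Z = 90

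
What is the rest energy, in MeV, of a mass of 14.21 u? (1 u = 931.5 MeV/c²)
E = mc² = 13240 MeV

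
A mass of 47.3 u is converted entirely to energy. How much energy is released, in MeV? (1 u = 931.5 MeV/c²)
E = mc² = 44060 MeV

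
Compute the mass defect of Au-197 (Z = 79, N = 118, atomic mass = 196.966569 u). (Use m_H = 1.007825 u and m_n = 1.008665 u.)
Δm = Z·m_H + N·m_n − M = 1.674 u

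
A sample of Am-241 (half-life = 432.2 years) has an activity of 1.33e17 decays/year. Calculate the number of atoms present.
N = A/λ = 8.293e19 atoms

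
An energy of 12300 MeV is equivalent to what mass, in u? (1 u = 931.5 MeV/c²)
m = E/c² = 13.2 u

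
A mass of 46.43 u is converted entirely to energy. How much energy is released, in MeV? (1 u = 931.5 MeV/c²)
E = mc² = 43250 MeV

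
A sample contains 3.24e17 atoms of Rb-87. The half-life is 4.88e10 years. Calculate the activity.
A = λN = 4.602e6 decays/year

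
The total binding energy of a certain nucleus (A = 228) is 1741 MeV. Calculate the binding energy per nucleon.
B.E./A = 1741/228 = 7.636 MeV/nucleon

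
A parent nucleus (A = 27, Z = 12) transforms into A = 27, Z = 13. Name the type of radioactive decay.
ΔA = 0, ΔZ = +1 ⇒ beta-minus decay (β⁻)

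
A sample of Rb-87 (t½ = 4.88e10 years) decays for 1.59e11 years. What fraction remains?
N/N₀ = (1/2)^(t/t½) = 0.1045 = 10.5%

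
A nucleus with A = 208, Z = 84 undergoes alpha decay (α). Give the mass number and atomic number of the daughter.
Daughter: A = 204, Z = 82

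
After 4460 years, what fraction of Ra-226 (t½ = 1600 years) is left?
N/N₀ = (1/2)^(t/t½) = 0.1448 = 14.5%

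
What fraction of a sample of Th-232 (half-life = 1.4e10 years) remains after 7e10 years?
N/N₀ = (1/2)^(t/t½) = 0.03125 = 3.12%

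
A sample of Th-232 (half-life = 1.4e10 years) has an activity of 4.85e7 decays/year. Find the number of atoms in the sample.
N = A/λ = 9.796e17 atoms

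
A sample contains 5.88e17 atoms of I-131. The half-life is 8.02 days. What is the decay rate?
A = λN = 5.082e16 decays/day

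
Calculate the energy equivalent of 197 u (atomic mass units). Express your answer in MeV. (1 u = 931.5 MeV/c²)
E = mc² = 1.835e5 MeV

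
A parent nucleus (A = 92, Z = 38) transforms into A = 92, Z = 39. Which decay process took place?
ΔA = 0, ΔZ = +1 ⇒ beta-minus decay (β⁻)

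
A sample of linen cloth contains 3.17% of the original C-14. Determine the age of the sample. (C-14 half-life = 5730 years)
Age = t½ × log₂(1/ratio) = 28530 years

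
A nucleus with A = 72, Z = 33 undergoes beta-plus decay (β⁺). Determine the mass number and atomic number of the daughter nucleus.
Daughter: A = 72, Z = 32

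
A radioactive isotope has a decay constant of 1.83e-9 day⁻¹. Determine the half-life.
t½ = ln(2)/λ = 3.788e8 days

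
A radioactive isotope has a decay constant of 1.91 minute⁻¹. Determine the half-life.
t½ = ln(2)/λ = 0.3629 minutes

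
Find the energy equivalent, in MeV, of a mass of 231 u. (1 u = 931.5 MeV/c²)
E = mc² = 2.152e5 MeV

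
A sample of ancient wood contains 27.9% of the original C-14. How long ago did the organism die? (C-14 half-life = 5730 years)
Age = t½ × log₂(1/ratio) = 10550 years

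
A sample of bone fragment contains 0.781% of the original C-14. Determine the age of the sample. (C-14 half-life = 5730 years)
Age = t½ × log₂(1/ratio) = 40110 years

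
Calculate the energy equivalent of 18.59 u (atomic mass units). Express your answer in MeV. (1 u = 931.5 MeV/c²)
E = mc² = 17320 MeV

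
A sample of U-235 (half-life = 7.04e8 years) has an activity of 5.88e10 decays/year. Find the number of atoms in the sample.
N = A/λ = 5.972e19 atoms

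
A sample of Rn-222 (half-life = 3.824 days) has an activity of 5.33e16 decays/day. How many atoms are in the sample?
N = A/λ = 2.94e17 atoms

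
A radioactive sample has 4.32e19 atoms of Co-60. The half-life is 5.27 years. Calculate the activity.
A = λN = 5.682e18 decays/year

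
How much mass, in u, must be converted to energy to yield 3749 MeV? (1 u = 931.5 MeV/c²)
m = E/c² = 4.025 u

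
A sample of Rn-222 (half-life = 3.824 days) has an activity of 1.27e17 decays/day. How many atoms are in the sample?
N = A/λ = 7.006e17 atoms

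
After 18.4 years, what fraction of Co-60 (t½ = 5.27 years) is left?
N/N₀ = (1/2)^(t/t½) = 0.08891 = 8.89%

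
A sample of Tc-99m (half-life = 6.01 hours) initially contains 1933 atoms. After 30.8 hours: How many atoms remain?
N = N₀(1/2)^(t/t½) = 55.4 atoms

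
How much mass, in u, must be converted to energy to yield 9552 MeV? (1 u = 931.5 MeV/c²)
m = E/c² = 10.25 u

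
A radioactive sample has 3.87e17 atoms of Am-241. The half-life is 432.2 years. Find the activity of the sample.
A = λN = 6.207e14 decays/year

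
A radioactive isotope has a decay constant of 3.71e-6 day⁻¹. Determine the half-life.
t½ = ln(2)/λ = 1.868e5 days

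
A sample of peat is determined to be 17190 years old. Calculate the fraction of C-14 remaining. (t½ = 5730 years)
N/N₀ = (1/2)^(t/t½) = 0.125 = 12.5%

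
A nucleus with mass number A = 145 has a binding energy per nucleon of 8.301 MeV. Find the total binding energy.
B.E. = 8.301 × 145 = 1204 MeV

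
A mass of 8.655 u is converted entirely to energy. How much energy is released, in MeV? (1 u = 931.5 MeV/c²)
E = mc² = 8062 MeV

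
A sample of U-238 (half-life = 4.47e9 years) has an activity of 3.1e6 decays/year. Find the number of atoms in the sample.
N = A/λ = 1.999e16 atoms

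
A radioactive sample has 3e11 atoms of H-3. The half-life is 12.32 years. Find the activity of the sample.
A = λN = 1.688e10 decays/year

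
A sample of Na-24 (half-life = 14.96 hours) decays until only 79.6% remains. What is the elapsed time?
t = t½ × log₂(N₀/N) = 4.924 hours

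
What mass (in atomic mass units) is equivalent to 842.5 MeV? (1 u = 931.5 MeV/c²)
m = E/c² = 0.9045 u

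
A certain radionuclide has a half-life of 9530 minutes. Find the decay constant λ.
λ = ln(2)/t½ = 7.273e-5 minute⁻¹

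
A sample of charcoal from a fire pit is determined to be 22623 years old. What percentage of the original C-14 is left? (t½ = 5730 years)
N/N₀ = (1/2)^(t/t½) = 0.06479 = 6.48%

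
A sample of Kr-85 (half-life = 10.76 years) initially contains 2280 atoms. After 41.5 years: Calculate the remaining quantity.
N = N₀(1/2)^(t/t½) = 157.4 atoms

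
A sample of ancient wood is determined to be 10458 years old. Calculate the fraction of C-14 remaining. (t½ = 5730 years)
N/N₀ = (1/2)^(t/t½) = 0.2822 = 28.2%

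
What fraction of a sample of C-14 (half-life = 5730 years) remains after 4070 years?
N/N₀ = (1/2)^(t/t½) = 0.6112 = 61.1%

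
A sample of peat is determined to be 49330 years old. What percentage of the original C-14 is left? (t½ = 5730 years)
N/N₀ = (1/2)^(t/t½) = 0.002561 = 0.256%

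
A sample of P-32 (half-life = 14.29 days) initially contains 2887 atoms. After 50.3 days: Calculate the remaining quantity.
N = N₀(1/2)^(t/t½) = 251.7 atoms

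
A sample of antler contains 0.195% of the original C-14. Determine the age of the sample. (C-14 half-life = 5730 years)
Age = t½ × log₂(1/ratio) = 51580 years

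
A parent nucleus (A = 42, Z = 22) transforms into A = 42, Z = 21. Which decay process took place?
ΔA = 0, ΔZ = -1 ⇒ beta-plus decay (β⁺) or electron capture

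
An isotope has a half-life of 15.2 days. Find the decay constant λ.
λ = ln(2)/t½ = 0.0456 day⁻¹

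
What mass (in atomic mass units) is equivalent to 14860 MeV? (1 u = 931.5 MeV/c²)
m = E/c² = 15.95 u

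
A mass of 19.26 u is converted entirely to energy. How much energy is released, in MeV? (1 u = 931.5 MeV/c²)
E = mc² = 17940 MeV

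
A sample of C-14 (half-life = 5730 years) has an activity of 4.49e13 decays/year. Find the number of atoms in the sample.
N = A/λ = 3.712e17 atoms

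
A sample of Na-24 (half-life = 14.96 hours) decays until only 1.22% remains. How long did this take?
t = t½ × log₂(N₀/N) = 95.1 hours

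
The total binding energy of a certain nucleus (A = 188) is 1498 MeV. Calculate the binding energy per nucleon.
B.E./A = 1498/188 = 7.968 MeV/nucleon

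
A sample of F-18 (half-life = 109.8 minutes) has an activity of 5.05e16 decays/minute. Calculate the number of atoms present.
N = A/λ = 8e18 atoms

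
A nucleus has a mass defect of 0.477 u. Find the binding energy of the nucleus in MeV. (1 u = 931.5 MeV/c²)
B.E. = Δm × 931.5 = 444.3 MeV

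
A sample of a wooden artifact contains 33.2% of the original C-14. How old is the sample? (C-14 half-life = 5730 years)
Age = t½ × log₂(1/ratio) = 9115 years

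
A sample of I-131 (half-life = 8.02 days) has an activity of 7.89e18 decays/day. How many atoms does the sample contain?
N = A/λ = 9.129e19 atoms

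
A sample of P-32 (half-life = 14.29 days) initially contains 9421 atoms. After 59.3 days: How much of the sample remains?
N = N₀(1/2)^(t/t½) = 530.8 atoms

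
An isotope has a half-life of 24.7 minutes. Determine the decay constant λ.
λ = ln(2)/t½ = 0.02806 minute⁻¹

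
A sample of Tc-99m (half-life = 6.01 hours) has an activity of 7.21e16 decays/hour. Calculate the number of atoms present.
N = A/λ = 6.252e17 atoms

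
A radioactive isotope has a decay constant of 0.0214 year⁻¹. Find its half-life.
t½ = ln(2)/λ = 32.39 years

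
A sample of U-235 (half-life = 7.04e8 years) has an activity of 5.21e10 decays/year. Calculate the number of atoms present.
N = A/λ = 5.292e19 atoms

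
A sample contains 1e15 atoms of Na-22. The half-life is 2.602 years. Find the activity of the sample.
A = λN = 2.664e14 decays/year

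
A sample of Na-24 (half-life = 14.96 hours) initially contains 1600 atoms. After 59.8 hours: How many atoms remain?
N = N₀(1/2)^(t/t½) = 100.2 atoms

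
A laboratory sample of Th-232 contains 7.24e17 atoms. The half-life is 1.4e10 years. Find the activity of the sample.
A = λN = 3.585e7 decays/year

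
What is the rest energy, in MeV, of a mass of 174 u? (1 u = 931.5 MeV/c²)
E = mc² = 1.621e5 MeV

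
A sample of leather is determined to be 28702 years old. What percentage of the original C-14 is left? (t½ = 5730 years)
N/N₀ = (1/2)^(t/t½) = 0.03105 = 3.11%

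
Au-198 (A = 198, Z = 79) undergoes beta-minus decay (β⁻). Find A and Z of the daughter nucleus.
Daughter: A = 198, Z = 80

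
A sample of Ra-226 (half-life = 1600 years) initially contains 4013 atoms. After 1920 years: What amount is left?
N = N₀(1/2)^(t/t½) = 1747 atoms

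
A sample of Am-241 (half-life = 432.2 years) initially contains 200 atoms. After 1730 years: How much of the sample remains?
N = N₀(1/2)^(t/t½) = 12.48 atoms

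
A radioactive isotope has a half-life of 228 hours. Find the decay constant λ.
λ = ln(2)/t½ = 0.00304 hour⁻¹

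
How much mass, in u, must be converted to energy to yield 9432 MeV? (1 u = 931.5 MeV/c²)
m = E/c² = 10.13 u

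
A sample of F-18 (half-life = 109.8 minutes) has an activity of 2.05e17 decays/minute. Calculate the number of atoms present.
N = A/λ = 3.247e19 atoms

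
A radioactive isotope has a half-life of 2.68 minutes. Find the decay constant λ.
λ = ln(2)/t½ = 0.2586 minute⁻¹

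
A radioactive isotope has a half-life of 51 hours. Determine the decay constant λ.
λ = ln(2)/t½ = 0.01359 hour⁻¹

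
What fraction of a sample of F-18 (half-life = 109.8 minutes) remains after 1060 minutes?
N/N₀ = (1/2)^(t/t½) = 0.001241 = 0.124%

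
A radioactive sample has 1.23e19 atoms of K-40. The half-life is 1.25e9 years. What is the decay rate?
A = λN = 6.821e9 decays/year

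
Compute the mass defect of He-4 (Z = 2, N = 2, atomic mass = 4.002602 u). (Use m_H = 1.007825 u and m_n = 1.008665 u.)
Δm = Z·m_H + N·m_n − M = 0.03038 u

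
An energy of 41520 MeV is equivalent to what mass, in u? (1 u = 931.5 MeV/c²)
m = E/c² = 44.57 u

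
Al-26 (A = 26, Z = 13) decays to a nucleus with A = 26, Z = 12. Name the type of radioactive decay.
ΔA = 0, ΔZ = -1 ⇒ beta-plus decay (β⁺) or electron capture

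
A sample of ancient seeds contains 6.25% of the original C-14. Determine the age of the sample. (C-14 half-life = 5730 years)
Age = t½ × log₂(1/ratio) = 22920 years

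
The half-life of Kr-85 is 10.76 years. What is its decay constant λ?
λ = ln(2)/t½ = 0.06442 year⁻¹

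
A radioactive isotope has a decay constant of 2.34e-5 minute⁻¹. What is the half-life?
t½ = ln(2)/λ = 29620 minutes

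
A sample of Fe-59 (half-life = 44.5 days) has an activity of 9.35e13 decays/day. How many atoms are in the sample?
N = A/λ = 6.003e15 atoms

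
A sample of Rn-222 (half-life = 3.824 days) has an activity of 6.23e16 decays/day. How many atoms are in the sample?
N = A/λ = 3.437e17 atoms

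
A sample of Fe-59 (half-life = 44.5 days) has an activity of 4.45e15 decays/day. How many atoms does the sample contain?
N = A/λ = 2.857e17 atoms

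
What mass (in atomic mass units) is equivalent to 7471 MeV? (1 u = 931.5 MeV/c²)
m = E/c² = 8.02 u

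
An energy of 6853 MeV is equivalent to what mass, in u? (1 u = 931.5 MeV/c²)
m = E/c² = 7.357 u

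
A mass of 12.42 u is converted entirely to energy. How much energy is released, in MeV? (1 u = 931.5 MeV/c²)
E = mc² = 11570 MeV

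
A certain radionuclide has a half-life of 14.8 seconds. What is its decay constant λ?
λ = ln(2)/t½ = 0.04683 second⁻¹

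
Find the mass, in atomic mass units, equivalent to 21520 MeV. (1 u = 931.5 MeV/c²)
m = E/c² = 23.1 u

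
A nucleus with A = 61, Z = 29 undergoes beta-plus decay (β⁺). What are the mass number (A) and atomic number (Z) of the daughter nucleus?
Daughter: A = 61, Z = 28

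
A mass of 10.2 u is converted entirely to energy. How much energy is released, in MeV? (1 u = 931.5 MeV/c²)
E = mc² = 9501 MeV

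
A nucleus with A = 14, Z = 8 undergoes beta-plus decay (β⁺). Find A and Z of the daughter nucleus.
Daughter: A = 14, Z = 7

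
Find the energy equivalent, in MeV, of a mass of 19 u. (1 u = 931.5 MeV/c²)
E = mc² = 17700 MeV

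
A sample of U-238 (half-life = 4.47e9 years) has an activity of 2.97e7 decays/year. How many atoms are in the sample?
N = A/λ = 1.915e17 atoms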